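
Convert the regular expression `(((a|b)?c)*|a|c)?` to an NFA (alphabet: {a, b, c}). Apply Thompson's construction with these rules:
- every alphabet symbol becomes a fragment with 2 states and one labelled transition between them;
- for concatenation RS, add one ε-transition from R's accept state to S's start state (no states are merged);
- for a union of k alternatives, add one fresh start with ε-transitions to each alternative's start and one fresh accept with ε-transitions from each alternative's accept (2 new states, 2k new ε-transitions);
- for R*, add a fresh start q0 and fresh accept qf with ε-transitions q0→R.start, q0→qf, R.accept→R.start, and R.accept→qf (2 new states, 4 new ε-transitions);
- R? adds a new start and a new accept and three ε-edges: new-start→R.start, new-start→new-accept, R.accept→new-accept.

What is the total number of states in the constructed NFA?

20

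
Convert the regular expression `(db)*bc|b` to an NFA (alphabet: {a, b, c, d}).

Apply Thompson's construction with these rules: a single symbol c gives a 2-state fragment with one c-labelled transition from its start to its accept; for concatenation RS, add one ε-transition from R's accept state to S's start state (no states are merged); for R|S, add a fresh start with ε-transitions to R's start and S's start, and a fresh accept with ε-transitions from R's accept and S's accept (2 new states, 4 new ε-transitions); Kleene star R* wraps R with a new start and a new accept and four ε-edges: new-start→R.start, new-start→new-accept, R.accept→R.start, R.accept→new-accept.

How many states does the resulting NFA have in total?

Recursing over subexpressions:
Each of the 5 symbol leaves contributes a 2-state fragment.
  db → 4 states
  (db)* → 6 states
  (db)*bc → 10 states
  (db)*bc|b → 14 states

14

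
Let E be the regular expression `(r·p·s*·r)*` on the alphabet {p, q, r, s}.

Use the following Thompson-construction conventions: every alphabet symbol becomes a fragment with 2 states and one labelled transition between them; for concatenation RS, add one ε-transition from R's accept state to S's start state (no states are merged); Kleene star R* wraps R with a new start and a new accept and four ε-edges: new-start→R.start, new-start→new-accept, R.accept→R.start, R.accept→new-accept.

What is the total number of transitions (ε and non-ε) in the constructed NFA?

By structural recursion:
Each of the 4 symbol leaves contributes 1 transition (1 symbol, 0 ε).
  s* — 5 transitions (1 symbol, 4 ε)
  r·p·s*·r — 11 transitions (4 symbol, 7 ε)
  (r·p·s*·r)* — 15 transitions (4 symbol, 11 ε)

15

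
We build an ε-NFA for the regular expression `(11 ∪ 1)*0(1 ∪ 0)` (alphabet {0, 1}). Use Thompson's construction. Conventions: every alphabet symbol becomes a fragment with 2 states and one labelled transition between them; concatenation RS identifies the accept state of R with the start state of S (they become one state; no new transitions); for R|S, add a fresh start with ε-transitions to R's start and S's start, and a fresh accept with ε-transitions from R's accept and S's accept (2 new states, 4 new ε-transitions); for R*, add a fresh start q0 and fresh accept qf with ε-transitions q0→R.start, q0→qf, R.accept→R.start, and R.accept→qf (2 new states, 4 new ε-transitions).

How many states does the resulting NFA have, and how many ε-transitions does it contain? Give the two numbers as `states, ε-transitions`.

15, 12

Recursing over subexpressions:
Each of the 6 symbol leaves contributes 2 states and 0 ε-transitions.
  11 : 3 states, 0 ε-transitions
  11 ∪ 1 : 7 states, 4 ε-transitions
  (11 ∪ 1)* : 9 states, 8 ε-transitions
  1 ∪ 0 : 6 states, 4 ε-transitions
  (11 ∪ 1)*0(1 ∪ 0) : 15 states, 12 ε-transitions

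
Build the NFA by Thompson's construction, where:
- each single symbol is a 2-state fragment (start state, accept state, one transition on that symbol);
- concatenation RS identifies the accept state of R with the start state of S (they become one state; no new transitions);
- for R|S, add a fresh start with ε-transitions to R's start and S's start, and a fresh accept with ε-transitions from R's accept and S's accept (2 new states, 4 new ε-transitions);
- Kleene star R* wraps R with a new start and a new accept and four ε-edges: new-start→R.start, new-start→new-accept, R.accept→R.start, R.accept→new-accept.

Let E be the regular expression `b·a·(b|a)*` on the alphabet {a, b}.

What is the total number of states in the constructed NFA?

Building bottom-up:
Each of the 4 symbol leaves contributes a 2-state fragment.
  b|a → 6 states
  (b|a)* → 8 states
  b·a·(b|a)* → 10 states

10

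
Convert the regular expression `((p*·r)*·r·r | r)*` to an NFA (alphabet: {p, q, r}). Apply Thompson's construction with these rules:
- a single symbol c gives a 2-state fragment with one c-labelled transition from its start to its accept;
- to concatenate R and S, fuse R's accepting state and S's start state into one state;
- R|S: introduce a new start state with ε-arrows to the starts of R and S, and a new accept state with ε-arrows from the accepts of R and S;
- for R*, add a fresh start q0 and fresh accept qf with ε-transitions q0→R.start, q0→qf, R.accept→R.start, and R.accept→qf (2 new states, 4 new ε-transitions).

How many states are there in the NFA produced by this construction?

15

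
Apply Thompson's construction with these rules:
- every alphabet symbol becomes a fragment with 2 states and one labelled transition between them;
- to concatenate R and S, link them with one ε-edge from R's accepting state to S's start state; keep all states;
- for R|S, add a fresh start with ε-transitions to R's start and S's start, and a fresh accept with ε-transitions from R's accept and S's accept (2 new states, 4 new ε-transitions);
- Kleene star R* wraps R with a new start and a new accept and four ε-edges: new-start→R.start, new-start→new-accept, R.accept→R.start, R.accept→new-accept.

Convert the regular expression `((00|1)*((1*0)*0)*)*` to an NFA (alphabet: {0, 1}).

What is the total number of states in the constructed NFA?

24

Recursing over subexpressions:
Each of the 6 symbol leaves contributes a 2-state fragment.
  00 : 4 states
  00|1 : 8 states
  (00|1)* : 10 states
  1* : 4 states
  1*0 : 6 states
  (1*0)* : 8 states
  (1*0)*0 : 10 states
  ((1*0)*0)* : 12 states
  (00|1)*((1*0)*0)* : 22 states
  ((00|1)*((1*0)*0)*)* : 24 states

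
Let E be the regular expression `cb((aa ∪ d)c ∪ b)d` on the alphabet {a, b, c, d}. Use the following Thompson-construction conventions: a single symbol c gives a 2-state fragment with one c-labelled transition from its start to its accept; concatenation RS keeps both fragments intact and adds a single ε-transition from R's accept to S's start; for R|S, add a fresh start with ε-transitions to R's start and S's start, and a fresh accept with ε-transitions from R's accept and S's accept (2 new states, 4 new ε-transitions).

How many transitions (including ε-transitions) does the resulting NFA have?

21

Per subexpression:
Each of the 8 symbol leaves contributes 1 transition (1 symbol, 0 ε).
  aa = 3 transitions (2 symbol, 1 ε)
  aa ∪ d = 8 transitions (3 symbol, 5 ε)
  (aa ∪ d)c = 10 transitions (4 symbol, 6 ε)
  (aa ∪ d)c ∪ b = 15 transitions (5 symbol, 10 ε)
  cb((aa ∪ d)c ∪ b)d = 21 transitions (8 symbol, 13 ε)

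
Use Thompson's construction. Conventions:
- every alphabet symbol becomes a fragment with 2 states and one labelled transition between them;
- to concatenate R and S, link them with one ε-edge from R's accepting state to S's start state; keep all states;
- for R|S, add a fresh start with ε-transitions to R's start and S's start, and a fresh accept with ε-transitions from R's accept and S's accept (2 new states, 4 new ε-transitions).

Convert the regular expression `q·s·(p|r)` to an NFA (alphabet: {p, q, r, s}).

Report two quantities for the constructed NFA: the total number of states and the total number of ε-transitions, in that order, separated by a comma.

10, 6

Recursing over subexpressions:
Each of the 4 symbol leaves contributes 2 states and 0 ε-transitions.
  p|r : 6 states, 4 ε-transitions
  q·s·(p|r) : 10 states, 6 ε-transitions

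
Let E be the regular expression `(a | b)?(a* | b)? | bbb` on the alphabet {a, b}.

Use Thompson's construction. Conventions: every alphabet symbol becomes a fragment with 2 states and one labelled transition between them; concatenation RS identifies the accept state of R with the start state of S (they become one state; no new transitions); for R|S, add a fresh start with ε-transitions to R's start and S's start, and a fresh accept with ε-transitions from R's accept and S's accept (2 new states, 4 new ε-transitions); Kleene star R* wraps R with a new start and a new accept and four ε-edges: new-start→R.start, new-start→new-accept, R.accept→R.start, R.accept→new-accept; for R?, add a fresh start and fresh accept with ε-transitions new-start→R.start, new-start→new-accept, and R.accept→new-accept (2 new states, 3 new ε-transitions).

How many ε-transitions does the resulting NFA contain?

Per subexpression:
Each of the 7 symbol leaves contributes 0 ε-transitions.
  a | b : 4 ε-transitions
  (a | b)? : 7 ε-transitions
  a* : 4 ε-transitions
  a* | b : 8 ε-transitions
  (a* | b)? : 11 ε-transitions
  (a | b)?(a* | b)? : 18 ε-transitions
  bbb : 0 ε-transitions
  (a | b)?(a* | b)? | bbb : 22 ε-transitions

22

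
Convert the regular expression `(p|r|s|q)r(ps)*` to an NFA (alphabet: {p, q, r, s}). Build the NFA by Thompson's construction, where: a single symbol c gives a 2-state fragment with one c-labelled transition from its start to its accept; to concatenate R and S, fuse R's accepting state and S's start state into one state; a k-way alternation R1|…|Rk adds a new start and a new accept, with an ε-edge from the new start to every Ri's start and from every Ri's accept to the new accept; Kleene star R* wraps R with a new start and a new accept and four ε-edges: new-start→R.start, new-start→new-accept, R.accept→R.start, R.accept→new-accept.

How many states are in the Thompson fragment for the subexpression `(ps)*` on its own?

Fragment for `(ps)*`:
Each of the 2 symbol leaves contributes a 2-state fragment.
  ps → 3 states
  (ps)* → 5 states

5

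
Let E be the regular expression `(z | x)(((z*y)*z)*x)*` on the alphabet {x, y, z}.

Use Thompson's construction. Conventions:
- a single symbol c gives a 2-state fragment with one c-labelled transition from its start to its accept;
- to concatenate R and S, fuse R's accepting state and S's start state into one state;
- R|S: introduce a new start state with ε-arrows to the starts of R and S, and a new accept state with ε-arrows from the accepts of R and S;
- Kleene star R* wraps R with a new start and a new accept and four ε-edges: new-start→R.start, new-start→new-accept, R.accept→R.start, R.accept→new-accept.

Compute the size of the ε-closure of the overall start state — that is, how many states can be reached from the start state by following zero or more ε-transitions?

Let C(F) = |ε-closure(F.start)| within fragment F, and note whether F accepts ε. Symbol fragments have C = 1 and do not accept ε. Then:
  z | x → |closure| = 1 + 1 + 1 = 3 (the new accept is not ε-reachable since no branch accepts ε)
  z* → the star's fresh start ε-reaches both the body's start and the fresh accept: |closure| = 2 + 1 = 3
  z*y → |closure| = 3 + (1−1) = 3 (closure spills across the concat boundary because the left factor accepts ε)
  (z*y)* → new start has ε-edges to the inner start and to the new accept, so |closure| = 2 + 3 = 5
  (z*y)*z → |closure| = 5 + (1−1) = 5 (closure spills across the concat boundary because the left factor accepts ε)
  ((z*y)*z)* → |closure| = 1 (new start) + 5 (body) + 1 (new accept) = 7
  ((z*y)*z)*x → the left operand accepts ε, so the closure extends into the next operand (the shared merged state is already counted); |closure| = 7 + (1−1) = 7
  (((z*y)*z)*x)* → the star's fresh start ε-reaches both the body's start and the fresh accept: |closure| = 2 + 7 = 9
  (z | x)(((z*y)*z)*x)* → |closure| equals the left operand's closure size = 3 (its accept is not ε-reachable, so the closure stops there)

3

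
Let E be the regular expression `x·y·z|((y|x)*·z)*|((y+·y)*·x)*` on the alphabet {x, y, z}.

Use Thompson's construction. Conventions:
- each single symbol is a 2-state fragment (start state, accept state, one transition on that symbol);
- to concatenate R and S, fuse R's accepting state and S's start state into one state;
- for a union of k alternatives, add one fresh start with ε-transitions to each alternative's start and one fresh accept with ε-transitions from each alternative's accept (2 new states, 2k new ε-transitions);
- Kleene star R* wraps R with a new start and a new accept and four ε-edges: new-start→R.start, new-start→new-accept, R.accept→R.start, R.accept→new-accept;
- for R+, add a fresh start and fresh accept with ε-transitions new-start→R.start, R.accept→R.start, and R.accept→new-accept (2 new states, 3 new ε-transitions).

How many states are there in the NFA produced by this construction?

Building bottom-up:
Each of the 9 symbol leaves contributes a 2-state fragment.
  x·y·z : 4 states
  y|x : 6 states
  (y|x)* : 8 states
  (y|x)*·z : 9 states
  ((y|x)*·z)* : 11 states
  y+ : 4 states
  y+·y : 5 states
  (y+·y)* : 7 states
  (y+·y)*·x : 8 states
  ((y+·y)*·x)* : 10 states
  x·y·z|((y|x)*·z)*|((y+·y)*·x)* : 27 states

27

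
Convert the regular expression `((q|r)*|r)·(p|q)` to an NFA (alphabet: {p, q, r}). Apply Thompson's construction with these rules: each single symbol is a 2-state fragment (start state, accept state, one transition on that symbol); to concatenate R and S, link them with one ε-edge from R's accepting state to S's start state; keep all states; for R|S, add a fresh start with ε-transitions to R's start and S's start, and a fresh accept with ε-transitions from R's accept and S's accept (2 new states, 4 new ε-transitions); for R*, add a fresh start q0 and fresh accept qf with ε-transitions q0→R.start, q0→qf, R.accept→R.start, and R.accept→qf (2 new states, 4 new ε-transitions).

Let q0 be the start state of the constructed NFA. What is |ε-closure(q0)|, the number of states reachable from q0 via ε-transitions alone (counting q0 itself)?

11

Work bottom-up. For each fragment F, track |ε-closure(F.start)| and whether F's accept lies in that closure (i.e. whether F accepts ε). A single-symbol fragment has closure size 1 and does not accept ε.
  q|r : new start ε-reaches every alternative's start; none of them accept ε, so the new accept is not reached: C = 1 + 1 + 1 = 3
  (q|r)* : the star's fresh start ε-reaches both the body's start and the fresh accept: C = 2 + 3 = 5
  (q|r)*|r : C = 1 (new start) + (5 + 1) + 1 (new accept, since some branch ε-reaches its own accept) = 8
  p|q : new start ε-reaches every alternative's start; none of them accept ε, so the new accept is not reached: C = 1 + 1 + 1 = 3
  ((q|r)*|r)·(p|q) : the left operand accepts ε, so the closure extends into the next operand (via the concat ε-link); C = 8 + 3 = 11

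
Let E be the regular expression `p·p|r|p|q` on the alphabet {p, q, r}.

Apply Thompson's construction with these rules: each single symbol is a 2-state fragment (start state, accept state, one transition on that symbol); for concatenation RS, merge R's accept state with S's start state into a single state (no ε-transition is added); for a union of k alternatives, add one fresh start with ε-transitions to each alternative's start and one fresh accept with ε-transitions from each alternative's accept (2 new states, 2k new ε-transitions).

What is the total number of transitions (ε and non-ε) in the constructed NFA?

13

Building bottom-up:
Each of the 5 symbol leaves contributes 1 transition (1 symbol, 0 ε).
  p·p : 2 transitions (2 symbol, 0 ε)
  p·p|r|p|q : 13 transitions (5 symbol, 8 ε)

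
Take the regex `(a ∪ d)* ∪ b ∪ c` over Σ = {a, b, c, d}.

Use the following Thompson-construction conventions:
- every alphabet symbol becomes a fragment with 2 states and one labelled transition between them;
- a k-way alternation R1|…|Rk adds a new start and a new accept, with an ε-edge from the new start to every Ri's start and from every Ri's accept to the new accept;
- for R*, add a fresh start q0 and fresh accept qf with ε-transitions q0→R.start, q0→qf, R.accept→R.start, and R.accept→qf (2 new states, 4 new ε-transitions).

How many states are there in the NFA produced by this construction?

Bottom-up over the parse tree:
Each of the 4 symbol leaves contributes a 2-state fragment.
  a ∪ d : 6 states
  (a ∪ d)* : 8 states
  (a ∪ d)* ∪ b ∪ c : 14 states

14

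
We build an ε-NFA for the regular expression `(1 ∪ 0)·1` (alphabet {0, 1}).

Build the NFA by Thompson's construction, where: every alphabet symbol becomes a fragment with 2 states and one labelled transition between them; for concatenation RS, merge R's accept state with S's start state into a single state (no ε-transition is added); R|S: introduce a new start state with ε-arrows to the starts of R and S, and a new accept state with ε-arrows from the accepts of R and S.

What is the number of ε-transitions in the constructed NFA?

4

Per subexpression:
Each of the 3 symbol leaves contributes 0 ε-transitions.
  1 ∪ 0 — 4 ε-transitions
  (1 ∪ 0)·1 — 4 ε-transitions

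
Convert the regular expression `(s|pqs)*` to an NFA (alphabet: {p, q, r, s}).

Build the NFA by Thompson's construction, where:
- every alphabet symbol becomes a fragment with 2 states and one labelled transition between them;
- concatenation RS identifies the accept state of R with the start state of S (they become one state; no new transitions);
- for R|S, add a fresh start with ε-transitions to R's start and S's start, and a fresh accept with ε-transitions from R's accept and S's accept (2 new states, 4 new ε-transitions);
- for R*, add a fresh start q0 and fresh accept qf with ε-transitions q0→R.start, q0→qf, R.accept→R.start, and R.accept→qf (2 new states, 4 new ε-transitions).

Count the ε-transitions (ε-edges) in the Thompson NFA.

8

Bottom-up over the parse tree:
Each of the 4 symbol leaves contributes 0 ε-transitions.
  pqs = 0 ε-transitions
  s|pqs = 4 ε-transitions
  (s|pqs)* = 8 ε-transitions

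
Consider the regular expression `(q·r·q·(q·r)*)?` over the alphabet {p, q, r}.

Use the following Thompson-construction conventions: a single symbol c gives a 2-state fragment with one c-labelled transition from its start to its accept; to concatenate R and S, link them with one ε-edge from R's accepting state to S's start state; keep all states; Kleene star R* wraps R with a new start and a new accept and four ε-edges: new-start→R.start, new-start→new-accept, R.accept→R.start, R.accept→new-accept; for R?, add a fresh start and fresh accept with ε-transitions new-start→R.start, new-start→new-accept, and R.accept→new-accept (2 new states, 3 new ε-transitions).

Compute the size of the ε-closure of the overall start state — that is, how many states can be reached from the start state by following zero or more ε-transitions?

3

Compute the ε-closure size of each fragment's start state recursively; a symbol fragment's start has no outgoing ε-edge, so its closure is just itself (size 1).
  q·r — |ε-closure| equals the left operand's closure size = 1 (its accept is not ε-reachable, so the closure stops there)
  (q·r)* — new start has ε-edges to the inner start and to the new accept, so |ε-closure| = 2 + 1 = 3
  q·r·q·(q·r)* — same as the first factor's closure: |ε-closure| = 1
  (q·r·q·(q·r)*)? — |ε-closure| = 1 (new start) + 1 (body) + 1 (new accept, via ε) = 3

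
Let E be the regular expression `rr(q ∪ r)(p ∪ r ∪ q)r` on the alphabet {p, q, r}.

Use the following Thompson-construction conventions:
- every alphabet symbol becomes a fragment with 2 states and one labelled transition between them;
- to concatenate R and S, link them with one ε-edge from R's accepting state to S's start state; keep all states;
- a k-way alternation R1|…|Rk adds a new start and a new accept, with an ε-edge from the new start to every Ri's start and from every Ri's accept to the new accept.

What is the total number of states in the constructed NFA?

Per subexpression:
Each of the 8 symbol leaves contributes a 2-state fragment.
  q ∪ r : 6 states
  p ∪ r ∪ q : 8 states
  rr(q ∪ r)(p ∪ r ∪ q)r : 20 states

20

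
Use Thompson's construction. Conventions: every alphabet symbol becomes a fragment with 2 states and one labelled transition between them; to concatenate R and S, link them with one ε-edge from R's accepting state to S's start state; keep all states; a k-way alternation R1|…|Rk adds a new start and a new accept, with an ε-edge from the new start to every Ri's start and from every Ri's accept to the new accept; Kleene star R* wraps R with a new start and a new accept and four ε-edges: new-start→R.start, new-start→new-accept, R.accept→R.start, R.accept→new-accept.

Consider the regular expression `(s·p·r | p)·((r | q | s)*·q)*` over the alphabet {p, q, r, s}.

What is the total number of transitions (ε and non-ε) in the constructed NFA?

Bottom-up over the parse tree:
Each of the 8 symbol leaves contributes 1 transition (1 symbol, 0 ε).
  s·p·r : 5 transitions (3 symbol, 2 ε)
  s·p·r | p : 10 transitions (4 symbol, 6 ε)
  r | q | s : 9 transitions (3 symbol, 6 ε)
  (r | q | s)* : 13 transitions (3 symbol, 10 ε)
  (r | q | s)*·q : 15 transitions (4 symbol, 11 ε)
  ((r | q | s)*·q)* : 19 transitions (4 symbol, 15 ε)
  (s·p·r | p)·((r | q | s)*·q)* : 30 transitions (8 symbol, 22 ε)

30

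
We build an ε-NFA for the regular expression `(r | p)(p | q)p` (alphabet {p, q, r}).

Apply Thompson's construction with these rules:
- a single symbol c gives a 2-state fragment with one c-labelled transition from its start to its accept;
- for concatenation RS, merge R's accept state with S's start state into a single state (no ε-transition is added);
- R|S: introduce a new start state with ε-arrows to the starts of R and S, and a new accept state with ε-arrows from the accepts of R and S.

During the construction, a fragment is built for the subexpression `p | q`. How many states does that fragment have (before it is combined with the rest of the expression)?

6

Fragment for `p | q`:
Each of the 2 symbol leaves contributes a 2-state fragment.
  p | q → 6 states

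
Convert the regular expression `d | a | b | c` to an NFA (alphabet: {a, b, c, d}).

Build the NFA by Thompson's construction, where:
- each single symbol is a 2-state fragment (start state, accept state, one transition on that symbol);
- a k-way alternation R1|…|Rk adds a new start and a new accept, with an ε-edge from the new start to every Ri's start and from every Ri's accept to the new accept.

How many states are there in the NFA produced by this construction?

10

Per subexpression:
Each of the 4 symbol leaves contributes a 2-state fragment.
  d | a | b | c : 10 states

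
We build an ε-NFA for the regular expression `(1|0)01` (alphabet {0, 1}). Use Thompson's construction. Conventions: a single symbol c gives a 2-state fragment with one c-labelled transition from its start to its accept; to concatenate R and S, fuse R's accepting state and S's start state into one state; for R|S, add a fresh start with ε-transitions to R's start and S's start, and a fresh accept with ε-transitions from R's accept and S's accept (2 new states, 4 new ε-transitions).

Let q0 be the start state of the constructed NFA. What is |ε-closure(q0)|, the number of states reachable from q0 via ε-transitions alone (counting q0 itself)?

Let C(F) = |ε-closure(F.start)| within fragment F, and note whether F accepts ε. Symbol fragments have C = 1 and do not accept ε. Then:
  1|0 → new start ε-reaches every alternative's start; none of them accept ε, so the new accept is not reached: C = 1 + 1 + 1 = 3
  (1|0)01 → same as the first factor's closure: C = 3

3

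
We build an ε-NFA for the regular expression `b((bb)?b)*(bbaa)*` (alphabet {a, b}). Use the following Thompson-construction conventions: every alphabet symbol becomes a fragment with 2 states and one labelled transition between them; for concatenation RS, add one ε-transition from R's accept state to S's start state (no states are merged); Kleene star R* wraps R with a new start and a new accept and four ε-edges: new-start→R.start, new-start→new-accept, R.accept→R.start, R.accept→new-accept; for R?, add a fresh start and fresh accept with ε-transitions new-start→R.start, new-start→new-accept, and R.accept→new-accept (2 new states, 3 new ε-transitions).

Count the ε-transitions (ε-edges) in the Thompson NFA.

18

Building bottom-up:
Each of the 8 symbol leaves contributes 0 ε-transitions.
  bb = 1 ε-transition
  (bb)? = 4 ε-transitions
  (bb)?b = 5 ε-transitions
  ((bb)?b)* = 9 ε-transitions
  bbaa = 3 ε-transitions
  (bbaa)* = 7 ε-transitions
  b((bb)?b)*(bbaa)* = 18 ε-transitions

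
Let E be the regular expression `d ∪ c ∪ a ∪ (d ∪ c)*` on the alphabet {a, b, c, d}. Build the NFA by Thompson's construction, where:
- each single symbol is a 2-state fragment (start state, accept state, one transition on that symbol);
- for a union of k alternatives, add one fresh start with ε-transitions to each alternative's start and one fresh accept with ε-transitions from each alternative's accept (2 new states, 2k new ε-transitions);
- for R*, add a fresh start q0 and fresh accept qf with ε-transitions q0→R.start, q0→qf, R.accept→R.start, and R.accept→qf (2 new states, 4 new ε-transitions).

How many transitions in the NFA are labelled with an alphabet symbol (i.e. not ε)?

Recursing over subexpressions:
Each of the 5 symbol leaves contributes exactly 1 symbol transition.
  d ∪ c — 2 symbol transitions
  (d ∪ c)* — 2 symbol transitions
  d ∪ c ∪ a ∪ (d ∪ c)* — 5 symbol transitions

5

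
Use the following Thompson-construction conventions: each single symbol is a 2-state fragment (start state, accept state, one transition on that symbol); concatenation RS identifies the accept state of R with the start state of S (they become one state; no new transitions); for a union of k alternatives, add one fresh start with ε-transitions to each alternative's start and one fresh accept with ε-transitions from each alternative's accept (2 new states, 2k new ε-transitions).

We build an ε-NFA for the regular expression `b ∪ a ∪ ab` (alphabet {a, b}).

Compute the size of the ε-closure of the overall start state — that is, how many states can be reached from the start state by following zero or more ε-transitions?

Work bottom-up. For each fragment F, track |ε-closure(F.start)| and whether F's accept lies in that closure (i.e. whether F accepts ε). A single-symbol fragment has closure size 1 and does not accept ε.
  ab : same as the first factor's closure: |closure| = 1
  b ∪ a ∪ ab : |closure| = 1 + 1 + 1 + 1 = 4 (the new accept is not ε-reachable since no branch accepts ε)

4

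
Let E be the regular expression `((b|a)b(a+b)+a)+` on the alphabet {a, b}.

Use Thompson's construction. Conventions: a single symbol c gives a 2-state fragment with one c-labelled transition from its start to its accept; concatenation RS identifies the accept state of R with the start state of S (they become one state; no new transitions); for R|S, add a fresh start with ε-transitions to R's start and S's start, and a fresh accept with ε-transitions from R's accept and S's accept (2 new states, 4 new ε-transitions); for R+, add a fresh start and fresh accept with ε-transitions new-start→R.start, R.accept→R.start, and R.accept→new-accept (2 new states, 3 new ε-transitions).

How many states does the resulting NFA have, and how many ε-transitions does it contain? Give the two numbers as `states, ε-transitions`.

Recursing over subexpressions:
Each of the 6 symbol leaves contributes 2 states and 0 ε-transitions.
  b|a — 6 states, 4 ε-transitions
  a+ — 4 states, 3 ε-transitions
  a+b — 5 states, 3 ε-transitions
  (a+b)+ — 7 states, 6 ε-transitions
  (b|a)b(a+b)+a — 14 states, 10 ε-transitions
  ((b|a)b(a+b)+a)+ — 16 states, 13 ε-transitions

16, 13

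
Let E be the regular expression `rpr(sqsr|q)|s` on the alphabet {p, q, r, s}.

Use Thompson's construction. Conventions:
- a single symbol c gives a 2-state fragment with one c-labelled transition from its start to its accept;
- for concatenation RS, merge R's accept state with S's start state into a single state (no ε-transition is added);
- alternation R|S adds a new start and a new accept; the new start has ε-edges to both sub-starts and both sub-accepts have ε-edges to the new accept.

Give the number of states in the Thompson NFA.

Recursing over subexpressions:
Each of the 9 symbol leaves contributes a 2-state fragment.
  sqsr → 5 states
  sqsr|q → 9 states
  rpr(sqsr|q) → 12 states
  rpr(sqsr|q)|s → 16 states

16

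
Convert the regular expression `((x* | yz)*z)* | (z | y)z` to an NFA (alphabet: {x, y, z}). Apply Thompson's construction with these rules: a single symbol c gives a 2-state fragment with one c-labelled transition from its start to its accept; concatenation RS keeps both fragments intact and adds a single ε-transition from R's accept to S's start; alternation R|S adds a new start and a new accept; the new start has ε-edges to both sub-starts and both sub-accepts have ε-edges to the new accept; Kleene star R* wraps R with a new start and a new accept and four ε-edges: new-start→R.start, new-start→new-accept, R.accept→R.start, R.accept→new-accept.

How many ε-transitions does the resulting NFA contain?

27

Per subexpression:
Each of the 7 symbol leaves contributes 0 ε-transitions.
  x* = 4 ε-transitions
  yz = 1 ε-transition
  x* | yz = 9 ε-transitions
  (x* | yz)* = 13 ε-transitions
  (x* | yz)*z = 14 ε-transitions
  ((x* | yz)*z)* = 18 ε-transitions
  z | y = 4 ε-transitions
  (z | y)z = 5 ε-transitions
  ((x* | yz)*z)* | (z | y)z = 27 ε-transitions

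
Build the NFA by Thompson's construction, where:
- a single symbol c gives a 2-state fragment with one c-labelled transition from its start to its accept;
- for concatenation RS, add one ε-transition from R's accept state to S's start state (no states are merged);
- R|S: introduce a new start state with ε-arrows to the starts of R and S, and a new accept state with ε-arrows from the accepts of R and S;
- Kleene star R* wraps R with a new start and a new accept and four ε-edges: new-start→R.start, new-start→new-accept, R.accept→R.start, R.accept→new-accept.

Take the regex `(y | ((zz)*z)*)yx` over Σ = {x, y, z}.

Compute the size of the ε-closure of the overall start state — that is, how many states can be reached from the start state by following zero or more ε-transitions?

10

Let C(F) = |ε-closure(F.start)| within fragment F, and note whether F accepts ε. Symbol fragments have C = 1 and do not accept ε. Then:
  zz → |ε-closure| equals the left operand's closure size = 1 (its accept is not ε-reachable, so the closure stops there)
  (zz)* → |ε-closure| = 1 (new start) + 1 (body) + 1 (new accept) = 3
  (zz)*z → the left operand accepts ε, so the closure extends into the next operand (via the concat ε-link); |ε-closure| = 3 + 1 = 4
  ((zz)*z)* → |ε-closure| = 1 (new start) + 4 (body) + 1 (new accept) = 6
  y | ((zz)*z)* → |ε-closure| = 1 (new start) + (1 + 6) + 1 (new accept, since some branch ε-reaches its own accept) = 9
  (y | ((zz)*z)*)yx → the left operand accepts ε, so the closure extends into the next operand (via the concat ε-link); |ε-closure| = 9 + 1 = 10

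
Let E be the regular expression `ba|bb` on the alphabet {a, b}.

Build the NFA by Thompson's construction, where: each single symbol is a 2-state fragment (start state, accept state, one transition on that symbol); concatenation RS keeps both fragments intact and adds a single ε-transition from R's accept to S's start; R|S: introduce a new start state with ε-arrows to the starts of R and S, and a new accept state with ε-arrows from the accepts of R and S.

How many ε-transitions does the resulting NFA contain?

Bottom-up over the parse tree:
Each of the 4 symbol leaves contributes 0 ε-transitions.
  ba : 1 ε-transition
  bb : 1 ε-transition
  ba|bb : 6 ε-transitions

6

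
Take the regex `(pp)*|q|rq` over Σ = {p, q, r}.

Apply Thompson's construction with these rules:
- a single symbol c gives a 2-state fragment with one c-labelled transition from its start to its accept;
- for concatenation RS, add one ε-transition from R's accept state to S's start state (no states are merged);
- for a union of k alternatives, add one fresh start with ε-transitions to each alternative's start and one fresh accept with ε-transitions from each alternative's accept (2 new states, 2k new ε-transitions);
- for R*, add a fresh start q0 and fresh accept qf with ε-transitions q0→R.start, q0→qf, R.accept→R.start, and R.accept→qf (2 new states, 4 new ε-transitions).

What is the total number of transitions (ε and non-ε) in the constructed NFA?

17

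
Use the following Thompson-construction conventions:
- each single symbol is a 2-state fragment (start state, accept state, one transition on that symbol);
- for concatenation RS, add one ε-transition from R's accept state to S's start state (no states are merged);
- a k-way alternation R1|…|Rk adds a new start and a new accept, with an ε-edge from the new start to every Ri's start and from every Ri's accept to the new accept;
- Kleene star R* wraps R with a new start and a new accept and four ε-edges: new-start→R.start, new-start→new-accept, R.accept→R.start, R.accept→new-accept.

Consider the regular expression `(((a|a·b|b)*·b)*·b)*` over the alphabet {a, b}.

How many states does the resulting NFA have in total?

Per subexpression:
Each of the 6 symbol leaves contributes a 2-state fragment.
  a·b — 4 states
  a|a·b|b — 10 states
  (a|a·b|b)* — 12 states
  (a|a·b|b)*·b — 14 states
  ((a|a·b|b)*·b)* — 16 states
  ((a|a·b|b)*·b)*·b — 18 states
  (((a|a·b|b)*·b)*·b)* — 20 states

20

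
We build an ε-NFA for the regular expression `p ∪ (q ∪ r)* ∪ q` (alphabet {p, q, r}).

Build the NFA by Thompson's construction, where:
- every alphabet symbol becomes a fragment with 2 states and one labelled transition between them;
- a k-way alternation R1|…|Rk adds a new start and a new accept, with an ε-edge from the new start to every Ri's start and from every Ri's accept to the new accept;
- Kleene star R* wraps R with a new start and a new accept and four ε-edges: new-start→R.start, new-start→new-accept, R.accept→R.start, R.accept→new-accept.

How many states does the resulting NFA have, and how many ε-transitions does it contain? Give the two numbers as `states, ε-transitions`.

14, 14

Building bottom-up:
Each of the 4 symbol leaves contributes 2 states and 0 ε-transitions.
  q ∪ r : 6 states, 4 ε-transitions
  (q ∪ r)* : 8 states, 8 ε-transitions
  p ∪ (q ∪ r)* ∪ q : 14 states, 14 ε-transitions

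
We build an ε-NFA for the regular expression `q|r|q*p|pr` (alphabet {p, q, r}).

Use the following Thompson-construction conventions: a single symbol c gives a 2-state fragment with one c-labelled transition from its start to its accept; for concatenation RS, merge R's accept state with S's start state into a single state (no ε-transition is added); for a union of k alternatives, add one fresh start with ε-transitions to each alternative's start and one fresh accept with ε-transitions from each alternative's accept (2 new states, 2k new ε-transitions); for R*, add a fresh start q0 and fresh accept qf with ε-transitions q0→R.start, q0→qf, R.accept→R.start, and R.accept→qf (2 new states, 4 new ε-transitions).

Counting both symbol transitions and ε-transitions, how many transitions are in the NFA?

18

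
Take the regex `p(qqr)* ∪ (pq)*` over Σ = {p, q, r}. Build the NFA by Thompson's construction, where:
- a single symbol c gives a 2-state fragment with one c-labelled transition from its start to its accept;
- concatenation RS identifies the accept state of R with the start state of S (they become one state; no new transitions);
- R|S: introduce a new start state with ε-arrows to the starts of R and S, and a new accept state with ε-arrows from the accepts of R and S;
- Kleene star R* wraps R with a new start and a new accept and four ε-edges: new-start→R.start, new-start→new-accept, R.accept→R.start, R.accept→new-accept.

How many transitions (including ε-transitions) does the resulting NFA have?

By structural recursion:
Each of the 6 symbol leaves contributes 1 transition (1 symbol, 0 ε).
  qqr : 3 transitions (3 symbol, 0 ε)
  (qqr)* : 7 transitions (3 symbol, 4 ε)
  p(qqr)* : 8 transitions (4 symbol, 4 ε)
  pq : 2 transitions (2 symbol, 0 ε)
  (pq)* : 6 transitions (2 symbol, 4 ε)
  p(qqr)* ∪ (pq)* : 18 transitions (6 symbol, 12 ε)

18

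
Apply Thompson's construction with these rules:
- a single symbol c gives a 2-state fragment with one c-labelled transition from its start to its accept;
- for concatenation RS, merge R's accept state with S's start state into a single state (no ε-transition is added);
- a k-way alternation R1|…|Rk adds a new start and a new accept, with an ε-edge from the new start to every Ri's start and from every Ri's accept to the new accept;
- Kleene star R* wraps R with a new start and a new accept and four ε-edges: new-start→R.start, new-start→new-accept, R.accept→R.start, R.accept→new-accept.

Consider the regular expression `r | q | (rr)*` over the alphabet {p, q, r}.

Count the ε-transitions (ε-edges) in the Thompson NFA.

10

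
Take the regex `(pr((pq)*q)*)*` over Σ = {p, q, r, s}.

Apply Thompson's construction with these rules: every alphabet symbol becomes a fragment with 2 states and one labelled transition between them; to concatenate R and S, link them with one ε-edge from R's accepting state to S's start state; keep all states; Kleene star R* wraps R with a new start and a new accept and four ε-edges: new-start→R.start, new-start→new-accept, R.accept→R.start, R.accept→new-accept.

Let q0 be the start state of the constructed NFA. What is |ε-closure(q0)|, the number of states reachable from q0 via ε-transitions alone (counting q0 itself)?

3

Work bottom-up. For each fragment F, track |ε-closure(F.start)| and whether F's accept lies in that closure (i.e. whether F accepts ε). A single-symbol fragment has closure size 1 and does not accept ε.
  pq → same as the first factor's closure: C = 1
  (pq)* → new start has ε-edges to the inner start and to the new accept, so C = 2 + 1 = 3
  (pq)*q → C = 3 + 1 = 4 (closure spills across the concat boundary because the left factor accepts ε)
  ((pq)*q)* → C = 1 (new start) + 4 (body) + 1 (new accept) = 6
  pr((pq)*q)* → same as the first factor's closure: C = 1
  (pr((pq)*q)*)* → new start has ε-edges to the inner start and to the new accept, so C = 2 + 1 = 3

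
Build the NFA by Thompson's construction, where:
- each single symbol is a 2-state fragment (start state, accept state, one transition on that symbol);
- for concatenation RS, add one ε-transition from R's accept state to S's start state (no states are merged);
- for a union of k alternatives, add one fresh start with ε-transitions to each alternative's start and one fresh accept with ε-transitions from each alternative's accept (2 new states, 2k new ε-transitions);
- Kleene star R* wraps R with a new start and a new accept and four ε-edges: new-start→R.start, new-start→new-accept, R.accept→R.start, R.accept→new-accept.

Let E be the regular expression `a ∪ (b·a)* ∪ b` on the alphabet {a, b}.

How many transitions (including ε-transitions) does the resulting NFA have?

Building bottom-up:
Each of the 4 symbol leaves contributes 1 transition (1 symbol, 0 ε).
  b·a : 3 transitions (2 symbol, 1 ε)
  (b·a)* : 7 transitions (2 symbol, 5 ε)
  a ∪ (b·a)* ∪ b : 15 transitions (4 symbol, 11 ε)

15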